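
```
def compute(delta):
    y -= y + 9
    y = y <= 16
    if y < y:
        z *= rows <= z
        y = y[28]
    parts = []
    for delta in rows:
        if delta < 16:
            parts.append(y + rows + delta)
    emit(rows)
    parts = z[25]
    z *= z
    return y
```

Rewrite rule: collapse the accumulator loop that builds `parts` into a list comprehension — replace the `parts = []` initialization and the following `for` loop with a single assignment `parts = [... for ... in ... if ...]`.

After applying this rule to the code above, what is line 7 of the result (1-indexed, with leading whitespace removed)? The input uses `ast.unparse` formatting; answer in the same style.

parts = [y + rows + delta for delta in rows if delta < 16]

Transformed code:
def compute(delta):
    y -= y + 9
    y = y <= 16
    if y < y:
        z *= rows <= z
        y = y[28]
    parts = [y + rows + delta for delta in rows if delta < 16]
    emit(rows)
    parts = z[25]
    z *= z
    return y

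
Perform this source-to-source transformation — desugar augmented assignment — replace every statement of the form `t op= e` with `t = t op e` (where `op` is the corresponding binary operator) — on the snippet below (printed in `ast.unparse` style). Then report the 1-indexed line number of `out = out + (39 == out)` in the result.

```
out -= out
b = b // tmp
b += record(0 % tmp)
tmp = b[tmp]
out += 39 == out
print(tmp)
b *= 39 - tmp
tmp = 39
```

Transformed code:
out = out - out
b = b // tmp
b = b + record(0 % tmp)
tmp = b[tmp]
out = out + (39 == out)
print(tmp)
b = b * (39 - tmp)
tmp = 39

5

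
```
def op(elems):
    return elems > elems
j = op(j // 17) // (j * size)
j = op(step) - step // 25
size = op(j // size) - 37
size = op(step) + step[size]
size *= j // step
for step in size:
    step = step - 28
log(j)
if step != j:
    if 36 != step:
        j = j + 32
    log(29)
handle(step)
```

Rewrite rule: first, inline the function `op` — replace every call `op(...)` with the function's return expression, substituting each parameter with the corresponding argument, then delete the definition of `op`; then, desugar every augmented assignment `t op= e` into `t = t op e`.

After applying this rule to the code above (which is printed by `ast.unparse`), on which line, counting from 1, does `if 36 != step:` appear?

10

Transformed code:
j = (j // 17 > j // 17) // (j * size)
j = (step > step) - step // 25
size = (j // size > j // size) - 37
size = (step > step) + step[size]
size = size * (j // step)
for step in size:
    step = step - 28
log(j)
if step != j:
    if 36 != step:
        j = j + 32
    log(29)
handle(step)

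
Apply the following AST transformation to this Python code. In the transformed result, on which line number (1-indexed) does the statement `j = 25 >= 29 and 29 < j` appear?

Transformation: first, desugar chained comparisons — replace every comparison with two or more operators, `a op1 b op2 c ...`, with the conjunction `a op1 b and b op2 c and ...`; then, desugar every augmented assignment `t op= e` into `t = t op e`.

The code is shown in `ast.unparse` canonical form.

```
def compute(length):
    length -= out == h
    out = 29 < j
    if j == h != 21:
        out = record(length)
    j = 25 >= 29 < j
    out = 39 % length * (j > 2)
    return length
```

Transformed code:
def compute(length):
    length = length - (out == h)
    out = 29 < j
    if j == h and h != 21:
        out = record(length)
    j = 25 >= 29 and 29 < j
    out = 39 % length * (j > 2)
    return length

6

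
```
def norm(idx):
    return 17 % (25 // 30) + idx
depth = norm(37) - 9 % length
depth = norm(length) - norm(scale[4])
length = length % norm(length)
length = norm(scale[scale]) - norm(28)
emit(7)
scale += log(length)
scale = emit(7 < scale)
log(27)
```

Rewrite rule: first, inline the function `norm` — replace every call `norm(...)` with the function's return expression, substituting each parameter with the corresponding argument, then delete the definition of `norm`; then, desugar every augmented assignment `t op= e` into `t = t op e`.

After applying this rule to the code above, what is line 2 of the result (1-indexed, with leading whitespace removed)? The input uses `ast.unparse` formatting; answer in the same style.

depth = 17 % (25 // 30) + length - (17 % (25 // 30) + scale[4])

Transformed code:
depth = 17 % (25 // 30) + 37 - 9 % length
depth = 17 % (25 // 30) + length - (17 % (25 // 30) + scale[4])
length = length % (17 % (25 // 30) + length)
length = 17 % (25 // 30) + scale[scale] - (17 % (25 // 30) + 28)
emit(7)
scale = scale + log(length)
scale = emit(7 < scale)
log(27)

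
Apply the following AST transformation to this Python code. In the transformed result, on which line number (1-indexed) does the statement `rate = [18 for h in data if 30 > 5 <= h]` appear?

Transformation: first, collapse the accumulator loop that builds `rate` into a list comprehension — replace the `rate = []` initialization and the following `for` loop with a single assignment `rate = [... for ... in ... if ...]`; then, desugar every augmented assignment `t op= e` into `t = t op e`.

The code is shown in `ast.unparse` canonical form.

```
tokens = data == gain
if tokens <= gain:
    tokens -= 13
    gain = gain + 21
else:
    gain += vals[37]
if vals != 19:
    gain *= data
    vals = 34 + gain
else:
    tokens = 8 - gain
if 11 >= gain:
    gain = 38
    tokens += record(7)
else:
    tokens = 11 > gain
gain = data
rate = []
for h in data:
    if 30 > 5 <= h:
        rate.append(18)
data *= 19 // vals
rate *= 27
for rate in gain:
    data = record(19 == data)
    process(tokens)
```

18

Transformed code:
tokens = data == gain
if tokens <= gain:
    tokens = tokens - 13
    gain = gain + 21
else:
    gain = gain + vals[37]
if vals != 19:
    gain = gain * data
    vals = 34 + gain
else:
    tokens = 8 - gain
if 11 >= gain:
    gain = 38
    tokens = tokens + record(7)
else:
    tokens = 11 > gain
gain = data
rate = [18 for h in data if 30 > 5 <= h]
data = data * (19 // vals)
rate = rate * 27
for rate in gain:
    data = record(19 == data)
    process(tokens)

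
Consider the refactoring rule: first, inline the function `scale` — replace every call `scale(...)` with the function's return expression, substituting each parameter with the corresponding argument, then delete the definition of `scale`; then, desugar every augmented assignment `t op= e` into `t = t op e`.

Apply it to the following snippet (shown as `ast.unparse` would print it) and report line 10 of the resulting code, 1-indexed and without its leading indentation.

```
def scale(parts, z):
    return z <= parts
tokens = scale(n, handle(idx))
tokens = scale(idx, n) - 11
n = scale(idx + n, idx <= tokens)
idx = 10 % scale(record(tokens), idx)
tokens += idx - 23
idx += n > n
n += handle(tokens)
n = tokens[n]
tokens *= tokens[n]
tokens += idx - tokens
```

Transformed code:
tokens = handle(idx) <= n
tokens = (n <= idx) - 11
n = (idx <= tokens) <= idx + n
idx = 10 % (idx <= record(tokens))
tokens = tokens + (idx - 23)
idx = idx + (n > n)
n = n + handle(tokens)
n = tokens[n]
tokens = tokens * tokens[n]
tokens = tokens + (idx - tokens)

tokens = tokens + (idx - tokens)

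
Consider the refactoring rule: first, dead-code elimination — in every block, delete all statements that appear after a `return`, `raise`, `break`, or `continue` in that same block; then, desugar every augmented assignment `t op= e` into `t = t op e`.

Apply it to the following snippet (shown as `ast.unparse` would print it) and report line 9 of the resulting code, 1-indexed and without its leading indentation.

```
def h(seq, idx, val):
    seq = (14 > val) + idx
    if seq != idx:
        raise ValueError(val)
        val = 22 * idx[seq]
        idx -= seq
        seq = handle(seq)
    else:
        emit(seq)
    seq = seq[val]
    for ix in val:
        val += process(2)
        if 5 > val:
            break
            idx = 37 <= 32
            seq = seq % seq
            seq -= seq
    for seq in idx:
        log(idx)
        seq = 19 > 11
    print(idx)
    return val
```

Transformed code:
def h(seq, idx, val):
    seq = (14 > val) + idx
    if seq != idx:
        raise ValueError(val)
    else:
        emit(seq)
    seq = seq[val]
    for ix in val:
        val = val + process(2)
        if 5 > val:
            break
    for seq in idx:
        log(idx)
        seq = 19 > 11
    print(idx)
    return val

val = val + process(2)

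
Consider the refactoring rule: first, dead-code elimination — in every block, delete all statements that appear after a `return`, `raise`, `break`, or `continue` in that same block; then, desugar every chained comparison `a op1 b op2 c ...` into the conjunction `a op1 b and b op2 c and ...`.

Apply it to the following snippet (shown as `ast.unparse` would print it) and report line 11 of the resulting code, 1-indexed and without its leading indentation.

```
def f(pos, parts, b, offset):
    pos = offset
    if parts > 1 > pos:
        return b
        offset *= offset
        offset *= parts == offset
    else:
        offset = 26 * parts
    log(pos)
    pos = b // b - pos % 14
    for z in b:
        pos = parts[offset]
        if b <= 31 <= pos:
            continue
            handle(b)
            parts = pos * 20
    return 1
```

if b <= 31 and 31 <= pos:

Transformed code:
def f(pos, parts, b, offset):
    pos = offset
    if parts > 1 and 1 > pos:
        return b
    else:
        offset = 26 * parts
    log(pos)
    pos = b // b - pos % 14
    for z in b:
        pos = parts[offset]
        if b <= 31 and 31 <= pos:
            continue
    return 1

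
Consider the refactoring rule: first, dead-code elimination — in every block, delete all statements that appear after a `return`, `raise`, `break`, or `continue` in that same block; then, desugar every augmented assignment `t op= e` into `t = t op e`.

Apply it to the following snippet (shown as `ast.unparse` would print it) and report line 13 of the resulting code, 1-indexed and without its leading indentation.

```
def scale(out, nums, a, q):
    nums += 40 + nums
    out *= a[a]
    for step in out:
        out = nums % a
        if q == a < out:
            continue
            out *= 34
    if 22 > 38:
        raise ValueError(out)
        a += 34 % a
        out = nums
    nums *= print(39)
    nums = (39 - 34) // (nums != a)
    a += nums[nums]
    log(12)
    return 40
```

Transformed code:
def scale(out, nums, a, q):
    nums = nums + (40 + nums)
    out = out * a[a]
    for step in out:
        out = nums % a
        if q == a < out:
            continue
    if 22 > 38:
        raise ValueError(out)
    nums = nums * print(39)
    nums = (39 - 34) // (nums != a)
    a = a + nums[nums]
    log(12)
    return 40

log(12)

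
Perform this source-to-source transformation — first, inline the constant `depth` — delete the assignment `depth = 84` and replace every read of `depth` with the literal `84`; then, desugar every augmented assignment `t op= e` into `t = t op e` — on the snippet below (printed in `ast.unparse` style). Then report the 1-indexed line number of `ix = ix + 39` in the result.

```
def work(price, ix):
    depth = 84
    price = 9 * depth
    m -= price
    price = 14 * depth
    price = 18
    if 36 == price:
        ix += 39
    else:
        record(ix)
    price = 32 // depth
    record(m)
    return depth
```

Transformed code:
def work(price, ix):
    price = 9 * 84
    m = m - price
    price = 14 * 84
    price = 18
    if 36 == price:
        ix = ix + 39
    else:
        record(ix)
    price = 32 // 84
    record(m)
    return 84

7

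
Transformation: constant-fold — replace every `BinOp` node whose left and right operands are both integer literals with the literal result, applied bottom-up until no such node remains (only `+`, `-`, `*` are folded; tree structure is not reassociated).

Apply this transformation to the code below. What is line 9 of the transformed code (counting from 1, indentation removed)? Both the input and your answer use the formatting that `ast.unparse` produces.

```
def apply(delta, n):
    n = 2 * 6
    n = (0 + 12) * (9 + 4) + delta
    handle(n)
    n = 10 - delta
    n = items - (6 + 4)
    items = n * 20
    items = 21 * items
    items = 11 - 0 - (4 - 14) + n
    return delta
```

items = 21 + n

Transformed code:
def apply(delta, n):
    n = 12
    n = 156 + delta
    handle(n)
    n = 10 - delta
    n = items - 10
    items = n * 20
    items = 21 * items
    items = 21 + n
    return delta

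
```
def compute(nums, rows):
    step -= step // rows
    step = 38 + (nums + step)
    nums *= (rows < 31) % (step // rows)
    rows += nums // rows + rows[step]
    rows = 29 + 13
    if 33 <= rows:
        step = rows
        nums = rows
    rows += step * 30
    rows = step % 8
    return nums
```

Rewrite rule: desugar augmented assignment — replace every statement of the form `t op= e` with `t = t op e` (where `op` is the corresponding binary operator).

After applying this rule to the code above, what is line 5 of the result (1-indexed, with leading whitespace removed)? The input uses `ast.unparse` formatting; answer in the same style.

Transformed code:
def compute(nums, rows):
    step = step - step // rows
    step = 38 + (nums + step)
    nums = nums * ((rows < 31) % (step // rows))
    rows = rows + (nums // rows + rows[step])
    rows = 29 + 13
    if 33 <= rows:
        step = rows
        nums = rows
    rows = rows + step * 30
    rows = step % 8
    return nums

rows = rows + (nums // rows + rows[step])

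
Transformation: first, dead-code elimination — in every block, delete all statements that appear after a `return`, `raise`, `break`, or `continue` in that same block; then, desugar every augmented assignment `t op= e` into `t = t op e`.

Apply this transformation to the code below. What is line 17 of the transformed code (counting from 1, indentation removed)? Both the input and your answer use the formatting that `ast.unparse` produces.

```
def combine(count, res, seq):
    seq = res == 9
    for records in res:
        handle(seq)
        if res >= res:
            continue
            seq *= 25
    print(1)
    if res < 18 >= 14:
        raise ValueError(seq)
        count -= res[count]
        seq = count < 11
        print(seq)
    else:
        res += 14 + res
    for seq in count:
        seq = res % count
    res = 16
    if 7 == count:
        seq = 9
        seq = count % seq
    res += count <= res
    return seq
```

seq = count % seq

Transformed code:
def combine(count, res, seq):
    seq = res == 9
    for records in res:
        handle(seq)
        if res >= res:
            continue
    print(1)
    if res < 18 >= 14:
        raise ValueError(seq)
    else:
        res = res + (14 + res)
    for seq in count:
        seq = res % count
    res = 16
    if 7 == count:
        seq = 9
        seq = count % seq
    res = res + (count <= res)
    return seq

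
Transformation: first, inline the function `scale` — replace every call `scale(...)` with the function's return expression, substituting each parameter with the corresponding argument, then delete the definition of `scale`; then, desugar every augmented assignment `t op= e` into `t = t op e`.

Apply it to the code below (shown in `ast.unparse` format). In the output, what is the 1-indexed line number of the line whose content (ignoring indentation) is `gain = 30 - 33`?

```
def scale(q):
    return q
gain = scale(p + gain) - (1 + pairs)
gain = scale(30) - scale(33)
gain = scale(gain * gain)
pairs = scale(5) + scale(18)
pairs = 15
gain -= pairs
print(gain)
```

2

Transformed code:
gain = p + gain - (1 + pairs)
gain = 30 - 33
gain = gain * gain
pairs = 5 + 18
pairs = 15
gain = gain - pairs
print(gain)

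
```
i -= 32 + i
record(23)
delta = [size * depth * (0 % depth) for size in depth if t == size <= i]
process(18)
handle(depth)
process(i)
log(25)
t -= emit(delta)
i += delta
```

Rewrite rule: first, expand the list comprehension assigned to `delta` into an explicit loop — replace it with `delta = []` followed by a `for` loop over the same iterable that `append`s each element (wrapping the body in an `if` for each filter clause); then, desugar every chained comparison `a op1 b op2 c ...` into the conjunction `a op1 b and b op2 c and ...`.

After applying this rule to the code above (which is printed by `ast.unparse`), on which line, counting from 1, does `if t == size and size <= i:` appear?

5

Transformed code:
i -= 32 + i
record(23)
delta = []
for size in depth:
    if t == size and size <= i:
        delta.append(size * depth * (0 % depth))
process(18)
handle(depth)
process(i)
log(25)
t -= emit(delta)
i += delta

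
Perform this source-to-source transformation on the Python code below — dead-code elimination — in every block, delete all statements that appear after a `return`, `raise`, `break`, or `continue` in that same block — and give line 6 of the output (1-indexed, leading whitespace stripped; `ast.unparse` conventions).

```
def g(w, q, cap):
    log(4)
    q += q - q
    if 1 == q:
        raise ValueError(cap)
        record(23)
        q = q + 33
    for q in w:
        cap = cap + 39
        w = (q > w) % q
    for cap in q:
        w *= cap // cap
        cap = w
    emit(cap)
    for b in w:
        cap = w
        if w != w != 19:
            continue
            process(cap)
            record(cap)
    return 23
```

Transformed code:
def g(w, q, cap):
    log(4)
    q += q - q
    if 1 == q:
        raise ValueError(cap)
    for q in w:
        cap = cap + 39
        w = (q > w) % q
    for cap in q:
        w *= cap // cap
        cap = w
    emit(cap)
    for b in w:
        cap = w
        if w != w != 19:
            continue
    return 23

for q in w:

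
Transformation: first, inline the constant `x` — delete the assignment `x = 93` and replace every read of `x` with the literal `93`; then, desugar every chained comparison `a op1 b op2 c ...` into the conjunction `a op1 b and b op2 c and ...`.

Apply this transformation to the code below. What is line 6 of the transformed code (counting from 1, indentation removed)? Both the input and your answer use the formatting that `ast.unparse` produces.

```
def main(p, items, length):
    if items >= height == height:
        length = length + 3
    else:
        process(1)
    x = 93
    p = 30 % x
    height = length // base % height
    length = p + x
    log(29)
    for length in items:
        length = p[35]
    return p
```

p = 30 % 93

Transformed code:
def main(p, items, length):
    if items >= height and height == height:
        length = length + 3
    else:
        process(1)
    p = 30 % 93
    height = length // base % height
    length = p + 93
    log(29)
    for length in items:
        length = p[35]
    return p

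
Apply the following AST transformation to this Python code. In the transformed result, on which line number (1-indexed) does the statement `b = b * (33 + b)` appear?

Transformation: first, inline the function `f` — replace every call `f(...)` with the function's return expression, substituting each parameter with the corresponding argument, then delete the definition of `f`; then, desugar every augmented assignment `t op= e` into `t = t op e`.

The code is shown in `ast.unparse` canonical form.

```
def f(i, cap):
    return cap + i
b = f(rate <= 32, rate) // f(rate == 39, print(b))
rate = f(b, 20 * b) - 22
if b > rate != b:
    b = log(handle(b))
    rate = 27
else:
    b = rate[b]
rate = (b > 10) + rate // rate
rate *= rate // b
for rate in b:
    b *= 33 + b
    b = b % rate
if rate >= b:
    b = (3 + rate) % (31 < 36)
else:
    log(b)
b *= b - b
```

11

Transformed code:
b = (rate + (rate <= 32)) // (print(b) + (rate == 39))
rate = 20 * b + b - 22
if b > rate != b:
    b = log(handle(b))
    rate = 27
else:
    b = rate[b]
rate = (b > 10) + rate // rate
rate = rate * (rate // b)
for rate in b:
    b = b * (33 + b)
    b = b % rate
if rate >= b:
    b = (3 + rate) % (31 < 36)
else:
    log(b)
b = b * (b - b)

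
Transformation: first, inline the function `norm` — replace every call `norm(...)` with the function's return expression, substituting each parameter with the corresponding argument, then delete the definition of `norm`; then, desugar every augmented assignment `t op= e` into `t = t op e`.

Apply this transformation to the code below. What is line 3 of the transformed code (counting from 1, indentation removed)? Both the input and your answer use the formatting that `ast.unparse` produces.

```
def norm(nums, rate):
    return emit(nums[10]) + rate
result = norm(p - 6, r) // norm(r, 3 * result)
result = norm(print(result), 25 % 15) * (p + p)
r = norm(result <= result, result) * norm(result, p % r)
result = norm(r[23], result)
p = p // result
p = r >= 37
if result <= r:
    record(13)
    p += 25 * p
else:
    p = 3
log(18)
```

r = (emit((result <= result)[10]) + result) * (emit(result[10]) + p % r)

Transformed code:
result = (emit((p - 6)[10]) + r) // (emit(r[10]) + 3 * result)
result = (emit(print(result)[10]) + 25 % 15) * (p + p)
r = (emit((result <= result)[10]) + result) * (emit(result[10]) + p % r)
result = emit(r[23][10]) + result
p = p // result
p = r >= 37
if result <= r:
    record(13)
    p = p + 25 * p
else:
    p = 3
log(18)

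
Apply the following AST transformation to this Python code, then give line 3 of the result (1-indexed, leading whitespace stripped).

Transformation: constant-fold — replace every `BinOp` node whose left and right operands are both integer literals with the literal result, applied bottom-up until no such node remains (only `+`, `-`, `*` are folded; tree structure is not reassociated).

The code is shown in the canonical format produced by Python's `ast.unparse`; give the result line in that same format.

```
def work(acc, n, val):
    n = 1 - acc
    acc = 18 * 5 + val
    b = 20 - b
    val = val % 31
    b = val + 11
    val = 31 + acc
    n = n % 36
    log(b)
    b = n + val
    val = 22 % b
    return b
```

Transformed code:
def work(acc, n, val):
    n = 1 - acc
    acc = 90 + val
    b = 20 - b
    val = val % 31
    b = val + 11
    val = 31 + acc
    n = n % 36
    log(b)
    b = n + val
    val = 22 % b
    return b

acc = 90 + val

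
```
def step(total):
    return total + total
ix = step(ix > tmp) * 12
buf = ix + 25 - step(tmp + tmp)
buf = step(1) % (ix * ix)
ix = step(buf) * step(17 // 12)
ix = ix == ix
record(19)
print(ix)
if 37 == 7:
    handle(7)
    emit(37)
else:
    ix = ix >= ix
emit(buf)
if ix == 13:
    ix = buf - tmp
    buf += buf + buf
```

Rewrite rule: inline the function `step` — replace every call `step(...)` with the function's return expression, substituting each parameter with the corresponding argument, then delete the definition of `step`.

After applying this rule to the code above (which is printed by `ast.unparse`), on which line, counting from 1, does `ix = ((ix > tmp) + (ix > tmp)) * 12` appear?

1

Transformed code:
ix = ((ix > tmp) + (ix > tmp)) * 12
buf = ix + 25 - (tmp + tmp + (tmp + tmp))
buf = (1 + 1) % (ix * ix)
ix = (buf + buf) * (17 // 12 + 17 // 12)
ix = ix == ix
record(19)
print(ix)
if 37 == 7:
    handle(7)
    emit(37)
else:
    ix = ix >= ix
emit(buf)
if ix == 13:
    ix = buf - tmp
    buf += buf + buf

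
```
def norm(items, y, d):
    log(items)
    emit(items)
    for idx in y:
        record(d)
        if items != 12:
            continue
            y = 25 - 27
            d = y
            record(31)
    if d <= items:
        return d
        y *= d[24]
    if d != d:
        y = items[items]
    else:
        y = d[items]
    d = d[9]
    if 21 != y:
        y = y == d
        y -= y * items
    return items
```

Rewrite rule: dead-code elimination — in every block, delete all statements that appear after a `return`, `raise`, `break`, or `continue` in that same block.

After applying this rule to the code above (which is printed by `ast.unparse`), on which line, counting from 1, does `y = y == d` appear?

Transformed code:
def norm(items, y, d):
    log(items)
    emit(items)
    for idx in y:
        record(d)
        if items != 12:
            continue
    if d <= items:
        return d
    if d != d:
        y = items[items]
    else:
        y = d[items]
    d = d[9]
    if 21 != y:
        y = y == d
        y -= y * items
    return items

16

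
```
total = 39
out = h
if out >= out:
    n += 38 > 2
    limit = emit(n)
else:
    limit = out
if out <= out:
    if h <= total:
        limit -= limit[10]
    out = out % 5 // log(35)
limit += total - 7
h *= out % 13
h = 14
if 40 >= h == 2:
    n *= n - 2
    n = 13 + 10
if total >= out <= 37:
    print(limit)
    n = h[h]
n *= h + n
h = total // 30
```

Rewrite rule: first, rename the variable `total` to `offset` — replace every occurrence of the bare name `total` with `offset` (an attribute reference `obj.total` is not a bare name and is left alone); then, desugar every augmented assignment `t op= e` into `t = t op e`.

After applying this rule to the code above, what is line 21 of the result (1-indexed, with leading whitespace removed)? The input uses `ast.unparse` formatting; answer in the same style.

n = n * (h + n)

Transformed code:
offset = 39
out = h
if out >= out:
    n = n + (38 > 2)
    limit = emit(n)
else:
    limit = out
if out <= out:
    if h <= offset:
        limit = limit - limit[10]
    out = out % 5 // log(35)
limit = limit + (offset - 7)
h = h * (out % 13)
h = 14
if 40 >= h == 2:
    n = n * (n - 2)
    n = 13 + 10
if offset >= out <= 37:
    print(limit)
    n = h[h]
n = n * (h + n)
h = offset // 30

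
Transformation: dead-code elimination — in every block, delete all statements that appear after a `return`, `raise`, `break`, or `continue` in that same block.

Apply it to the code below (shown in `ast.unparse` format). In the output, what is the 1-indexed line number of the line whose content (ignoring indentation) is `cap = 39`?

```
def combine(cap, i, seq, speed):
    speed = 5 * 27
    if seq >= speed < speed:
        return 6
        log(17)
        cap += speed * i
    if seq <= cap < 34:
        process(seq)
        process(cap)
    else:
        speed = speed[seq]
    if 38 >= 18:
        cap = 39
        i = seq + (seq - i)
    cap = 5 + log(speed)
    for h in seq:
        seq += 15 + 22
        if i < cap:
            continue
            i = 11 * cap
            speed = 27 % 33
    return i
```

11

Transformed code:
def combine(cap, i, seq, speed):
    speed = 5 * 27
    if seq >= speed < speed:
        return 6
    if seq <= cap < 34:
        process(seq)
        process(cap)
    else:
        speed = speed[seq]
    if 38 >= 18:
        cap = 39
        i = seq + (seq - i)
    cap = 5 + log(speed)
    for h in seq:
        seq += 15 + 22
        if i < cap:
            continue
    return i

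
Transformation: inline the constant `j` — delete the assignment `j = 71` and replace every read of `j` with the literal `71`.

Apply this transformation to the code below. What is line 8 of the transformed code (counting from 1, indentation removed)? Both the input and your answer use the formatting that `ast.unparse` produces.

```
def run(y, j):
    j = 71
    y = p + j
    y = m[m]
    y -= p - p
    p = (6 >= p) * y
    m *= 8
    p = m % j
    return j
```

return 71

Transformed code:
def run(y, j):
    y = p + 71
    y = m[m]
    y -= p - p
    p = (6 >= p) * y
    m *= 8
    p = m % 71
    return 71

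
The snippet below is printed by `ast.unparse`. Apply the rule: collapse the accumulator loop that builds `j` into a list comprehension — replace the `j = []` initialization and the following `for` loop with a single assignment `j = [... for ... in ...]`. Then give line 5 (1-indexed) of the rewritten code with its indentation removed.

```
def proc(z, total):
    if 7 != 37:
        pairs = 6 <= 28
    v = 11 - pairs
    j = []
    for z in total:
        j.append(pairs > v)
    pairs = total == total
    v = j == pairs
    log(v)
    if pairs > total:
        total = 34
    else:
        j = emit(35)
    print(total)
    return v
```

Transformed code:
def proc(z, total):
    if 7 != 37:
        pairs = 6 <= 28
    v = 11 - pairs
    j = [pairs > v for z in total]
    pairs = total == total
    v = j == pairs
    log(v)
    if pairs > total:
        total = 34
    else:
        j = emit(35)
    print(total)
    return v

j = [pairs > v for z in total]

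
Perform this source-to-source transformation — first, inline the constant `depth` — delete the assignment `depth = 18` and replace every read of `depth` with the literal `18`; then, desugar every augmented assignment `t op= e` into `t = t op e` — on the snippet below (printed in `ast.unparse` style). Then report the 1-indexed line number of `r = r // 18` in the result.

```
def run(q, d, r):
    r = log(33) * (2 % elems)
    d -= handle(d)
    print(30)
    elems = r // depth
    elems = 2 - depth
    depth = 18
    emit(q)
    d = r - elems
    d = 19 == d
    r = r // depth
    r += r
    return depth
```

Transformed code:
def run(q, d, r):
    r = log(33) * (2 % elems)
    d = d - handle(d)
    print(30)
    elems = r // 18
    elems = 2 - 18
    emit(q)
    d = r - elems
    d = 19 == d
    r = r // 18
    r = r + r
    return 18

10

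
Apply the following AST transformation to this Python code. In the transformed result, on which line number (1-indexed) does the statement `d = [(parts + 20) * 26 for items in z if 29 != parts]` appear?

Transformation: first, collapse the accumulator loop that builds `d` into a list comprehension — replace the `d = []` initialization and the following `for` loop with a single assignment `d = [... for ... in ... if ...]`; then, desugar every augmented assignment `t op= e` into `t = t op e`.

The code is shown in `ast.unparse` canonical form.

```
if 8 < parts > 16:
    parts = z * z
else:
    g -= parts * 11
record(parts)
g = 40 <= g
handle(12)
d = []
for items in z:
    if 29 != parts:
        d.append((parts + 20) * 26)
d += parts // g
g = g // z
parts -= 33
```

Transformed code:
if 8 < parts > 16:
    parts = z * z
else:
    g = g - parts * 11
record(parts)
g = 40 <= g
handle(12)
d = [(parts + 20) * 26 for items in z if 29 != parts]
d = d + parts // g
g = g // z
parts = parts - 33

8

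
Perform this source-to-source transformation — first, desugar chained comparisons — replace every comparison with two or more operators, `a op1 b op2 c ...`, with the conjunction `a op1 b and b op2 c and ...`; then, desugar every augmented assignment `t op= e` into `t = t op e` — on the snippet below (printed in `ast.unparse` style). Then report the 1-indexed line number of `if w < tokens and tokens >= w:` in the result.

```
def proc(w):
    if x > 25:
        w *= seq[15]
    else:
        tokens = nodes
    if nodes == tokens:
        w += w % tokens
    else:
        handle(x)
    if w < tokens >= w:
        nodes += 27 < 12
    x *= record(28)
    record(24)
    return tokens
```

10

Transformed code:
def proc(w):
    if x > 25:
        w = w * seq[15]
    else:
        tokens = nodes
    if nodes == tokens:
        w = w + w % tokens
    else:
        handle(x)
    if w < tokens and tokens >= w:
        nodes = nodes + (27 < 12)
    x = x * record(28)
    record(24)
    return tokens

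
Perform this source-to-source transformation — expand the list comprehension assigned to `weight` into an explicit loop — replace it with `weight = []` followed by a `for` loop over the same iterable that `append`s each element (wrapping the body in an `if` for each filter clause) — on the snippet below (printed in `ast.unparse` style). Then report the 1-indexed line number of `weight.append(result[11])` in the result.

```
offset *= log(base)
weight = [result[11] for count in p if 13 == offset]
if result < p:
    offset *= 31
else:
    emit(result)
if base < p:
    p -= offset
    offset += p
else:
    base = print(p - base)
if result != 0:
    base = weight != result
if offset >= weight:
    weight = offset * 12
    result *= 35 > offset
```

Transformed code:
offset *= log(base)
weight = []
for count in p:
    if 13 == offset:
        weight.append(result[11])
if result < p:
    offset *= 31
else:
    emit(result)
if base < p:
    p -= offset
    offset += p
else:
    base = print(p - base)
if result != 0:
    base = weight != result
if offset >= weight:
    weight = offset * 12
    result *= 35 > offset

5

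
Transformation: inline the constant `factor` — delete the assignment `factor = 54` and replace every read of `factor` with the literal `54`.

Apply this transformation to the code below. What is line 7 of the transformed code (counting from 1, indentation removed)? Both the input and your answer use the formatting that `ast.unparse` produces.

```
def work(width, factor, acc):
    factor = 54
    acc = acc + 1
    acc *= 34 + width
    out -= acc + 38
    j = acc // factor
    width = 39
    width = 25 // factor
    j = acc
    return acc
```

Transformed code:
def work(width, factor, acc):
    acc = acc + 1
    acc *= 34 + width
    out -= acc + 38
    j = acc // 54
    width = 39
    width = 25 // 54
    j = acc
    return acc

width = 25 // 54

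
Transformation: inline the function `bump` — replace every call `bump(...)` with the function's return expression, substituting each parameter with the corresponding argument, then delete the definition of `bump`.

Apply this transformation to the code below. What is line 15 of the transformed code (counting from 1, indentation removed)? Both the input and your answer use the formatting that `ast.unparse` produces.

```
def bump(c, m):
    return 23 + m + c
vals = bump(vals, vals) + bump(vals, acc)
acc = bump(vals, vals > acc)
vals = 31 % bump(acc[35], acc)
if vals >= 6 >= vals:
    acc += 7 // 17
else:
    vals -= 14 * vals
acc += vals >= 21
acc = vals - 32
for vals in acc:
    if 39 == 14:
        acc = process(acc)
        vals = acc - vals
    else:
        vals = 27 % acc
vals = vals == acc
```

Transformed code:
vals = 23 + vals + vals + (23 + acc + vals)
acc = 23 + (vals > acc) + vals
vals = 31 % (23 + acc + acc[35])
if vals >= 6 >= vals:
    acc += 7 // 17
else:
    vals -= 14 * vals
acc += vals >= 21
acc = vals - 32
for vals in acc:
    if 39 == 14:
        acc = process(acc)
        vals = acc - vals
    else:
        vals = 27 % acc
vals = vals == acc

vals = 27 % acc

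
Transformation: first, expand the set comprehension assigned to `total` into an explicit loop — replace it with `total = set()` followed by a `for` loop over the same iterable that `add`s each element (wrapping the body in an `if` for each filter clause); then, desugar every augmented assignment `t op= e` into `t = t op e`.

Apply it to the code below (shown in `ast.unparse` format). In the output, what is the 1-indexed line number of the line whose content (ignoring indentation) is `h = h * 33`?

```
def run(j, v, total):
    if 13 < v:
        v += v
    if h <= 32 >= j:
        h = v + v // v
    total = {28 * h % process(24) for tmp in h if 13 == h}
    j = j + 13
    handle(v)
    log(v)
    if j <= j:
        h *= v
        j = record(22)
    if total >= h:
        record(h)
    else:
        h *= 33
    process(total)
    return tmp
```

Transformed code:
def run(j, v, total):
    if 13 < v:
        v = v + v
    if h <= 32 >= j:
        h = v + v // v
    total = set()
    for tmp in h:
        if 13 == h:
            total.add(28 * h % process(24))
    j = j + 13
    handle(v)
    log(v)
    if j <= j:
        h = h * v
        j = record(22)
    if total >= h:
        record(h)
    else:
        h = h * 33
    process(total)
    return tmp

19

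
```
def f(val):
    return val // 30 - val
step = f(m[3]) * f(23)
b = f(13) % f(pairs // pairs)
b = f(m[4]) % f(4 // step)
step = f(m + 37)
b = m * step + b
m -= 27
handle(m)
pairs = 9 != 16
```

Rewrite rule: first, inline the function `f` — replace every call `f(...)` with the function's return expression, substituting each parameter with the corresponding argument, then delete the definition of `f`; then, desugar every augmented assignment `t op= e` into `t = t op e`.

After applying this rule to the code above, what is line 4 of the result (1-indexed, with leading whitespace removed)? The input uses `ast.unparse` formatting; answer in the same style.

Transformed code:
step = (m[3] // 30 - m[3]) * (23 // 30 - 23)
b = (13 // 30 - 13) % (pairs // pairs // 30 - pairs // pairs)
b = (m[4] // 30 - m[4]) % (4 // step // 30 - 4 // step)
step = (m + 37) // 30 - (m + 37)
b = m * step + b
m = m - 27
handle(m)
pairs = 9 != 16

step = (m + 37) // 30 - (m + 37)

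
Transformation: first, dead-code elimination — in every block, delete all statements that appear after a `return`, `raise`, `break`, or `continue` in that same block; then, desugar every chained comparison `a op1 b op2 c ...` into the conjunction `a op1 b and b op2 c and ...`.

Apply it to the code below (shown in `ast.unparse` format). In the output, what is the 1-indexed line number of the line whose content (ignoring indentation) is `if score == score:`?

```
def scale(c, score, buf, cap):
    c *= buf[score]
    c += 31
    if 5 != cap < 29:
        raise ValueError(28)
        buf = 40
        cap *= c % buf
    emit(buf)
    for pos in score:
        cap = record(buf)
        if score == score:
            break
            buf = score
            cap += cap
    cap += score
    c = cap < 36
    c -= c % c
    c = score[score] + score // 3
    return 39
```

Transformed code:
def scale(c, score, buf, cap):
    c *= buf[score]
    c += 31
    if 5 != cap and cap < 29:
        raise ValueError(28)
    emit(buf)
    for pos in score:
        cap = record(buf)
        if score == score:
            break
    cap += score
    c = cap < 36
    c -= c % c
    c = score[score] + score // 3
    return 39

9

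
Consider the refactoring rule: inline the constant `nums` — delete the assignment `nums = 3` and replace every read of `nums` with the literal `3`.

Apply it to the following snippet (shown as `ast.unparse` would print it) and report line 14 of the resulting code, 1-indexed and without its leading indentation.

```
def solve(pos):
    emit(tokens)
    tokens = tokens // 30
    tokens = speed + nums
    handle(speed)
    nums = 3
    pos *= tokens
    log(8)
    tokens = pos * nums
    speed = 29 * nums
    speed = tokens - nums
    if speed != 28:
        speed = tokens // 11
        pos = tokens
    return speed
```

return speed

Transformed code:
def solve(pos):
    emit(tokens)
    tokens = tokens // 30
    tokens = speed + 3
    handle(speed)
    pos *= tokens
    log(8)
    tokens = pos * 3
    speed = 29 * 3
    speed = tokens - 3
    if speed != 28:
        speed = tokens // 11
        pos = tokens
    return speed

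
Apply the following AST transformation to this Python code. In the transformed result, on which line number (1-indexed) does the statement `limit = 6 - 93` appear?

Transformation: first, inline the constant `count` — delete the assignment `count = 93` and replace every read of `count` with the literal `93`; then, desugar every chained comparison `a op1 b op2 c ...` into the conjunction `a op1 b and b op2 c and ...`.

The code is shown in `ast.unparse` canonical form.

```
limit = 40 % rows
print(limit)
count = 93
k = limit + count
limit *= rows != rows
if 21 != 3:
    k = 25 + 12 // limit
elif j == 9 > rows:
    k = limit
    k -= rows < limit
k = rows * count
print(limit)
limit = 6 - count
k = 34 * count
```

Transformed code:
limit = 40 % rows
print(limit)
k = limit + 93
limit *= rows != rows
if 21 != 3:
    k = 25 + 12 // limit
elif j == 9 and 9 > rows:
    k = limit
    k -= rows < limit
k = rows * 93
print(limit)
limit = 6 - 93
k = 34 * 93

12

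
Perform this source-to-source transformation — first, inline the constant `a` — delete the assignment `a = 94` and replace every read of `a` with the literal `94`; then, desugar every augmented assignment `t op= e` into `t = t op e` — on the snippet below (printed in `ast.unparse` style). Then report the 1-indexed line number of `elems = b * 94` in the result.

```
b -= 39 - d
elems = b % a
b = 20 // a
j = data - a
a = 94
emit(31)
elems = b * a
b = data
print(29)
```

Transformed code:
b = b - (39 - d)
elems = b % 94
b = 20 // 94
j = data - 94
emit(31)
elems = b * 94
b = data
print(29)

6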